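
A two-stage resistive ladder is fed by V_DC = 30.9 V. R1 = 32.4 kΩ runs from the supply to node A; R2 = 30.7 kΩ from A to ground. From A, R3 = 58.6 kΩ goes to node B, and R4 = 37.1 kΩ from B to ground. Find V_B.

V_B ≈ 5.00 V

Looking into the second stage from A: R3 + R4 = 95.70 kΩ appears in parallel with R2.
Effective lower resistance at A: R2 ‖ 95.70 = 23.24 kΩ.
V_A = 30.9 × 23.24/(32.4 + 23.24) = 12.91 V.
Then the unloaded second divider: V_B = V_A × R4/(R3+R4) = 12.91 × 0.3877 = 5.004 V.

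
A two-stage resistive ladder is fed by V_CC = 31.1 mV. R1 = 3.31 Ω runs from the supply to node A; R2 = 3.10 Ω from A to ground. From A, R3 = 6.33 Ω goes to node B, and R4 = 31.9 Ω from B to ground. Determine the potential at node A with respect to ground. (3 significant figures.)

V_A ≈ 14.4 mV

Node A sees R2 in parallel with the series input of stage 2, R3 + R4 = 38.23 Ω.
Effective lower resistance at A: R2 ‖ 38.23 = 2.867 Ω.
First divider: V_A = V_CC · 2.867/(3.31 + 2.867) = 14.44 mV.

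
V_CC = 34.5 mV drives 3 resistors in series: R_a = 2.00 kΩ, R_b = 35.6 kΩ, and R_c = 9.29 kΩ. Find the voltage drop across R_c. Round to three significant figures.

V ≈ 6.84 mV

Series total: ΣR = 2.00 + 35.6 + 9.29 = 46.89 kΩ.
By the voltage-divider rule, V = 34.5 × 9.290/46.89 = 6.835 mV.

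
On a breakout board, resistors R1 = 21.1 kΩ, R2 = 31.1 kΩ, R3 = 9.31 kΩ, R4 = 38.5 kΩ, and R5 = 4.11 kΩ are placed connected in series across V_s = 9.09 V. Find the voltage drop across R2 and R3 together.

V ≈ 3.53 V

Series total: ΣR = 21.1 + 31.1 + 9.31 + 38.5 + 4.11 = 104.1 kΩ.
R_{R2..R3} = 31.1 + 9.31 = 40.41 kΩ.
By the voltage-divider rule, V = 9.09 × 40.41/104.1 = 3.528 V.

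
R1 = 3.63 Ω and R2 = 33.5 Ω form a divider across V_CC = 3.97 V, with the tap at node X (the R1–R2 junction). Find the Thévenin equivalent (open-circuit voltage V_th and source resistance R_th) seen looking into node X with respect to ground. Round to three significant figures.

V_th ≈ 3.58 V, R_th ≈ 3.28 Ω

V_th is the unloaded tap voltage: V_CC · R2/(R1+R2) = 3.97 × 0.9022 = 3.582 V.
Zeroing V_CC shorts the top of R1 to ground, so R_th = R1 ‖ R2 = 3.275 Ω.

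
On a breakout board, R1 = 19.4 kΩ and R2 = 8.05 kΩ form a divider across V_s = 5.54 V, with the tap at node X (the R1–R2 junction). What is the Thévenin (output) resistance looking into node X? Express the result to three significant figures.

With V_s suppressed (replaced by a short), R_th = R1 ‖ R2 = (19.40 × 8.05)/(19.40 + 8.05) = 5.689 kΩ.

R_th ≈ 5.69 kΩ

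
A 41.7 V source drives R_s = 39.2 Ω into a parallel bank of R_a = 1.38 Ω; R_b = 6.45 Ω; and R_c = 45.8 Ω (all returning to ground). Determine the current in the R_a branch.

Combine the parallel branches: R_p = (1/1.38 + 1/6.45 + 1/45.8)⁻¹ = 1.109 Ω.
V_A by voltage divider: V_A = 41.7 × 1.109/(39.2 + 1.109) = 1.148 V.
Branch current I = V_A/R_a = 1.148/1.38 = 0.8315 A.
(Equivalently: I_total = 1.035 A, then current-divider fraction G_k/ΣG = 0.8038.)

I ≈ 0.832 A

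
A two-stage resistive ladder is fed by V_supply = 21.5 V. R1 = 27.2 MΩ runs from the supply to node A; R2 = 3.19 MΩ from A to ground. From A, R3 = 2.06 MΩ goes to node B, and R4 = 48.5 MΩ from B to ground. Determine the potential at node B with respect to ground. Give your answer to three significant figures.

V_B ≈ 2.05 V

The second stage (R3 + R4 = 50.56 MΩ) loads node A in parallel with R2.
Effective lower resistance at A: R2 ‖ 50.56 = 3.001 MΩ.
First divider: V_A = V_supply · 3.001/(27.2 + 3.001) = 2.136 V.
V_B = V_A × 0.9593 = 2.049 V.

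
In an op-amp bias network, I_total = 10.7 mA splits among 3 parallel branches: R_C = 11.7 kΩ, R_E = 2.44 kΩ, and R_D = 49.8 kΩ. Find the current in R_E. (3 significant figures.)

Total conductance ΣG = 1/11.7 + 1/2.44 + 1/49.8 = 0.5154 (units of 1/kΩ).
By the current-divider rule, I = I_total · G_k/ΣG = 10.7 × 0.7952 = 8.509 mA.

I ≈ 8.51 mA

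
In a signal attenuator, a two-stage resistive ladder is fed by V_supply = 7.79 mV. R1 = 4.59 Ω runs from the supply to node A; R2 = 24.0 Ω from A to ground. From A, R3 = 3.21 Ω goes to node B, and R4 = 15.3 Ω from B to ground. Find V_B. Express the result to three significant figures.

The second stage (R3 + R4 = 18.51 Ω) loads node A in parallel with R2.
R2 ‖ (R3+R4) = 10.45 Ω.
V_A = 7.79 × 10.45/(4.59 + 10.45) = 5.413 mV.
V_B = V_A × 0.8266 = 4.474 mV.

V_B ≈ 4.47 mV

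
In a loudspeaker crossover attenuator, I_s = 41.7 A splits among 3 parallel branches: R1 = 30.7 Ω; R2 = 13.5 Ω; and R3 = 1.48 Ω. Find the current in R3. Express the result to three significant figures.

I ≈ 36.0 A

Conductances: ΣG = 1/30.7 + 1/13.5 + 1/1.48 = 0.7823 (1/Ω).
R3 takes the fraction G_k/ΣG = 0.6757/0.7823 = 0.8637, so I = 41.7 × 0.8637 = 36.02 A.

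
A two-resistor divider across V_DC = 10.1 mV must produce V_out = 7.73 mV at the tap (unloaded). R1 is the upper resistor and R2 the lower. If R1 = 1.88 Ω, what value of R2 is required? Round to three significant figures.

V_out/V_DC = R2/(R1+R2) = 0.7653.
So R2 = R1 · V_out/(V_DC − V_out) = 1.88 × 7.73/(10.1 − 7.73) = 1.88 × 3.262 = 6.132 Ω.

R2 ≈ 6.13 Ω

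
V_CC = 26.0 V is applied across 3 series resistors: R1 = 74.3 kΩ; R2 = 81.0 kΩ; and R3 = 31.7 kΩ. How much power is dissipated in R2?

Series current I = V_CC/ΣR = 26.0/187.0 = 0.1390 mA.
V(R2) = I·R = 11.26 V; P = V·I = 11.26 × 0.1390 = 1.566 mW.

P ≈ 1.57 mW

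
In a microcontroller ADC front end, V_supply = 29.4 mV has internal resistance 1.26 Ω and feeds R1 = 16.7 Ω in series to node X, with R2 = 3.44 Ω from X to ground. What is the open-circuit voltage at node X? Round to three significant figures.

V_th ≈ 4.73 mV

R1' = 1.26 + 16.7 = 17.96 Ω (source resistance + R1).
With X open, the divider is unloaded: V_th = 29.4 × 3.44/21.40 = 4.726 mV.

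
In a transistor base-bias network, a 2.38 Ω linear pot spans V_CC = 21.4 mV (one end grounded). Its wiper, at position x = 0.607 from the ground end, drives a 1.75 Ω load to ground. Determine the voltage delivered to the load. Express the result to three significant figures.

V_out ≈ 9.81 mV

Split the track: R_lower = x·R_p = 1.445 Ω, R_upper = (1−x)·R_p = 0.9353 Ω.
R_L loads the lower segment: effective lower R = 0.7914 Ω.
V_out = 21.4 × 0.7914/(0.9353 + 0.7914) = 9.808 mV.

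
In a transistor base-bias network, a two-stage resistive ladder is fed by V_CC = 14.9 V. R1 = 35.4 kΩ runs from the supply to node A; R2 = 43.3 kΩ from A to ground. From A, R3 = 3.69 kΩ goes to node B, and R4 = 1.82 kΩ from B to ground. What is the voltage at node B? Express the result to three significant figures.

V_B ≈ 0.597 V

Node A sees R2 in parallel with the series input of stage 2, R3 + R4 = 5.510 kΩ.
R2 ‖ (R3+R4) = 4.888 kΩ.
So V_A = 14.9 × 0.1213 = 1.808 V.
Stage 2 is unloaded, so V_B = V_A · R4/(R3+R4) = 1.808 × 1.82/5.510 = 0.5971 V.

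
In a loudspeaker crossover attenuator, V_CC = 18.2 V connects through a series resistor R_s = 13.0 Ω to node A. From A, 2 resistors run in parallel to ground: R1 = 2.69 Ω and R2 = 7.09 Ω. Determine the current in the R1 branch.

Equivalent of the parallel group: R_p = 1.950 Ω.
V_A = 18.2 × 1.950/14.95 = 2.374 V.
I(R1) = V_A / R1 = 2.374/2.69 = 0.8825 A.

I ≈ 0.883 A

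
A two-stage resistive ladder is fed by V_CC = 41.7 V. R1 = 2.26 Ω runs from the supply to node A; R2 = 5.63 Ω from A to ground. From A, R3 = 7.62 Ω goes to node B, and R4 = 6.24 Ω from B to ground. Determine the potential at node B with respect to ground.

The second stage (R3 + R4 = 13.86 Ω) loads node A in parallel with R2.
Effective lower resistance at A: R2 ‖ 13.86 = 4.004 Ω.
So V_A = 41.7 × 0.6392 = 26.65 V.
Stage 2 is unloaded, so V_B = V_A · R4/(R3+R4) = 26.65 × 6.24/13.86 = 12.00 V.

V_B ≈ 12.0 V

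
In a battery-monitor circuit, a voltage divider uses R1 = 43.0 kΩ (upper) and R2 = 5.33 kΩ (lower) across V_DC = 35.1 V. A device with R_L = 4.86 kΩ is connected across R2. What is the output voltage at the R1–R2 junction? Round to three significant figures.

The load sits in parallel with R2, giving an effective lower resistance R2' = R2·R_L/(R2+R_L) = 2.542 kΩ.
Voltage divider with the loaded lower leg: V_out = 35.1 × 2.542/(43.0 + 2.542) = 35.1 × 0.05582 = 1.959 V.

V_out ≈ 1.96 V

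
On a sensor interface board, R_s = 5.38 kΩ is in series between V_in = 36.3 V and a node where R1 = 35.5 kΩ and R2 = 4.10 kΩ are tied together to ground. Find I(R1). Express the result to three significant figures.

Equivalent of the parallel group: R_p = 3.676 kΩ.
Node voltage V_A = V_in · R_p/(R_s + R_p) = 36.3 × 0.4059 = 14.73 V.
Branch current I = V_A/R1 = 14.73/35.5 = 0.4150 mA.

I ≈ 0.415 mA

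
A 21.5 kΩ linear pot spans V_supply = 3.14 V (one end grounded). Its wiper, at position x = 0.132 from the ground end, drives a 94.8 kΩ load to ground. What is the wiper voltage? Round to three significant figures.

V_out ≈ 0.404 V

Lower segment x·R_p = 2.838 kΩ; upper segment (1−x)·R_p = 18.66 kΩ.
(x·R_p) ‖ R_L = 2.756 kΩ.
Then V_out = V_supply · 2.756/(18.66 + 2.756) = 0.4040 V.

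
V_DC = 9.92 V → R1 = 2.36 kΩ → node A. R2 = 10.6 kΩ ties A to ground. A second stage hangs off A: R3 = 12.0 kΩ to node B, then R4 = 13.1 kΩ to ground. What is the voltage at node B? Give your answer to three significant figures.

The second stage (R3 + R4 = 25.10 kΩ) loads node A in parallel with R2.
Effective lower resistance at A: R2 ‖ 25.10 = 7.453 kΩ.
First divider: V_A = V_DC · 7.453/(2.36 + 7.453) = 7.534 V.
Stage 2 is unloaded, so V_B = V_A · R4/(R3+R4) = 7.534 × 13.1/25.10 = 3.932 V.

V_B ≈ 3.93 V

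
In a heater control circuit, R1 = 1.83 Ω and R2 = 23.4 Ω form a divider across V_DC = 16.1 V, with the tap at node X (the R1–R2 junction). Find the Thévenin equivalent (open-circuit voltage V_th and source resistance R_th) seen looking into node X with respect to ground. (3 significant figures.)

With X open, the divider is unloaded: V_th = 16.1 × 23.4/25.23 = 14.93 V.
Zeroing V_DC shorts the top of R1 to ground, so R_th = R1 ‖ R2 = 1.697 Ω.

V_th ≈ 14.9 V, R_th ≈ 1.70 Ω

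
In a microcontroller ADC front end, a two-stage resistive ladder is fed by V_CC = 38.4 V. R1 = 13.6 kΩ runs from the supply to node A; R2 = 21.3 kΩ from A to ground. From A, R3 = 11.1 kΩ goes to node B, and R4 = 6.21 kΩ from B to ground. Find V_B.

V_B ≈ 5.68 V

The second stage (R3 + R4 = 17.31 kΩ) loads node A in parallel with R2.
Effective lower resistance at A: R2 ‖ 17.31 = 9.549 kΩ.
So V_A = 38.4 × 0.4125 = 15.84 V.
Then the unloaded second divider: V_B = V_A × R4/(R3+R4) = 15.84 × 0.3588 = 5.683 V.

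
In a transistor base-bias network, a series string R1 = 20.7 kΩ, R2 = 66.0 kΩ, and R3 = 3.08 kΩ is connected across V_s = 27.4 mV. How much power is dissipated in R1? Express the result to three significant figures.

ΣR = 89.78 kΩ → I = 27.4/89.78 = 0.3052 µA.
P(R1) = I²·R1 = (0.3052)² × 20.7 = 1.928 nW.

P ≈ 1.93 nW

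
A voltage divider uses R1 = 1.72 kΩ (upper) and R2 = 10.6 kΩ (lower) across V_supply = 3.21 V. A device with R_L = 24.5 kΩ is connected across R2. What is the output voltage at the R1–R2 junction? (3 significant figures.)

V_out ≈ 2.60 V

First combine the lower leg with the load: R2 ‖ R_L = 7.399 kΩ.
Voltage divider with the loaded lower leg: V_out = 3.21 × 7.399/(1.72 + 7.399) = 3.21 × 0.8114 = 2.605 V.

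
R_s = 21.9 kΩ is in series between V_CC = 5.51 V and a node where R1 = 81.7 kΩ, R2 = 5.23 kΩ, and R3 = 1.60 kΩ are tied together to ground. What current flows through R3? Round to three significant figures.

I ≈ 0.180 mA

Equivalent of the parallel group: R_p = 1.207 kΩ.
V_A = 5.51 × 1.207/23.11 = 0.2878 V.
Branch current I = V_A/R3 = 0.2878/1.60 = 0.1799 mA.
(Check via current divider: I_total = 0.2385 mA; share G_k/ΣG = 0.7544 → same result.)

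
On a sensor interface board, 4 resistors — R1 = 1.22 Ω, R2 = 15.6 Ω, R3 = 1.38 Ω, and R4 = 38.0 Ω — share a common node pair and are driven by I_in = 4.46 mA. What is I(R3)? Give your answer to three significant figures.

I ≈ 1.98 mA

Conductances: ΣG = 1/1.22 + 1/15.6 + 1/1.38 + 1/38.0 = 1.635 (1/Ω).
By the current-divider rule, I = I_in · G_k/ΣG = 4.46 × 0.4433 = 1.977 mA.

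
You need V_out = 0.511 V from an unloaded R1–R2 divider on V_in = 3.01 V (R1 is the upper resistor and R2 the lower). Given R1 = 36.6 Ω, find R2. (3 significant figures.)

The divider ratio is R2/(R1+R2) = 0.511/3.01 = 0.1698.
Rearranging, R2 = R1·k/(1−k) = 36.6 × 0.2045 = 7.484 Ω.

R2 ≈ 7.48 Ω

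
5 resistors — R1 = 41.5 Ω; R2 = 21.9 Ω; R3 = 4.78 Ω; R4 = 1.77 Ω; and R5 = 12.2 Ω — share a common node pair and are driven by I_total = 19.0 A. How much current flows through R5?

Conductances: ΣG = 1/41.5 + 1/21.9 + 1/4.78 + 1/1.77 + 1/12.2 = 0.9259 (1/Ω).
By the current-divider rule, I = I_total · G_k/ΣG = 19.0 × 0.08853 = 1.682 A.

I ≈ 1.68 A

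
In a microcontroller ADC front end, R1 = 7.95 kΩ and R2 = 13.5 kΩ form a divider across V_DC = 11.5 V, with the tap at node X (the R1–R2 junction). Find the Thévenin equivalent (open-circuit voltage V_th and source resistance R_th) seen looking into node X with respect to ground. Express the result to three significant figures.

With X open, the divider is unloaded: V_th = 11.5 × 13.5/21.45 = 7.238 V.
With V_DC suppressed (replaced by a short), R_th = R1 ‖ R2 = (7.950 × 13.5)/(7.950 + 13.5) = 5.003 kΩ.

V_th ≈ 7.24 V, R_th ≈ 5.00 kΩ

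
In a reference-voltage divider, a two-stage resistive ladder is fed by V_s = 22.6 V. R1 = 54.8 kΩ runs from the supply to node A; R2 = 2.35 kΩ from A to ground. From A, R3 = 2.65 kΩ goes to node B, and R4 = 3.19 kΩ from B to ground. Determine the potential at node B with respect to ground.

The second stage (R3 + R4 = 5.840 kΩ) loads node A in parallel with R2.
R2 ‖ (R3+R4) = 1.676 kΩ.
V_A = 22.6 × 1.676/(54.8 + 1.676) = 0.6706 V.
V_B = V_A × 0.5462 = 0.3663 V.

V_B ≈ 0.366 V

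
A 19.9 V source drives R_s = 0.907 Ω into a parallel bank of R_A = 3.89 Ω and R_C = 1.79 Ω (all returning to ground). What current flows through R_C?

I ≈ 6.39 A

Combine the parallel branches: R_p = (1/3.89 + 1/1.79)⁻¹ = 1.226 Ω.
Node voltage V_A = V_s · R_p/(R_s + R_p) = 19.9 × 0.5748 = 11.44 V.
I(R_C) = V_A / R_C = 11.44/1.79 = 6.390 A.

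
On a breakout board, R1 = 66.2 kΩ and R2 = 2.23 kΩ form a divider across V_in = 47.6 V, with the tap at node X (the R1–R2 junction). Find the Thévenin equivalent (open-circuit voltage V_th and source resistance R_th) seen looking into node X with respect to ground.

V_th ≈ 1.55 V, R_th ≈ 2.16 kΩ

V_th is the unloaded tap voltage: V_in · R2/(R1+R2) = 47.6 × 0.03259 = 1.551 V.
With V_in suppressed (replaced by a short), R_th = R1 ‖ R2 = (66.20 × 2.23)/(66.20 + 2.23) = 2.157 kΩ.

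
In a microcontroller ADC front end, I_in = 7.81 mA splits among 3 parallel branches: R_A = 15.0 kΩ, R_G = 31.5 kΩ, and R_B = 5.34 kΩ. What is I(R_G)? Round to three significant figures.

I ≈ 0.868 mA

Conductances: ΣG = 1/15.0 + 1/31.5 + 1/5.34 = 0.2857 (1/kΩ).
Current divider: I(R_G) = I_in · G_k/ΣG = 7.81 × (0.03175/0.2857) = 7.81 × 0.1111 = 0.8679 mA.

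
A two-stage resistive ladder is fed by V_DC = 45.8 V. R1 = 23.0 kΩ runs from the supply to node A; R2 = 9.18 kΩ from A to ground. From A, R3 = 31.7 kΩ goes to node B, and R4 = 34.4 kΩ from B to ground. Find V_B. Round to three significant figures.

The second stage (R3 + R4 = 66.10 kΩ) loads node A in parallel with R2.
R2 ‖ (R3+R4) = 8.061 kΩ.
V_A = 45.8 × 8.061/(23.0 + 8.061) = 11.89 V.
Then the unloaded second divider: V_B = V_A × R4/(R3+R4) = 11.89 × 0.5204 = 6.186 V.

V_B ≈ 6.19 V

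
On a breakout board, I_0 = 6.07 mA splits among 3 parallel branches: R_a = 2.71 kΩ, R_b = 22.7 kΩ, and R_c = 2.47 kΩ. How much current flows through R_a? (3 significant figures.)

ΣG = 1/2.71 + 1/22.7 + 1/2.47 = 0.8179.
R_a takes the fraction G_k/ΣG = 0.3690/0.8179 = 0.4512, so I = 6.07 × 0.4512 = 2.738 mA.

I ≈ 2.74 mA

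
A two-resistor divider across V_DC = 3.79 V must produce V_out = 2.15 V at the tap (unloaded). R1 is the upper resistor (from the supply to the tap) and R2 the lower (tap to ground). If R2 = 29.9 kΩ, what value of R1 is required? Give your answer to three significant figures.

R1 ≈ 22.8 kΩ

The divider ratio is R2/(R1+R2) = 2.15/3.79 = 0.5673.
So R1 = R2 · (V_DC/V_out − 1) = 29.9 × (3.79/2.15 − 1) = 29.9 × 0.7628 = 22.81 kΩ.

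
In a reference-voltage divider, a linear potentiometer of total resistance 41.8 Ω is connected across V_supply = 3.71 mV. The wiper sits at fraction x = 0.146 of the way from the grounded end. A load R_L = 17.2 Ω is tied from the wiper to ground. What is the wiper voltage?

Lower segment x·R_p = 6.103 Ω; upper segment (1−x)·R_p = 35.70 Ω.
(x·R_p) ‖ R_L = 4.505 Ω.
Loaded-divider output: V_out = 3.71 × 0.1120 = 0.4157 mV.

V_out ≈ 0.416 mV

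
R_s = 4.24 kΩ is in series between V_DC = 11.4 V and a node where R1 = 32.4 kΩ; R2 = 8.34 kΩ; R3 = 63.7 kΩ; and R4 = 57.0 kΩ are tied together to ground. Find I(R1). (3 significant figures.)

Equivalent of the parallel group: R_p = 5.434 kΩ.
V_A = 11.4 × 5.434/9.674 = 6.404 V.
Branch current I = V_A/R1 = 6.404/32.4 = 0.1976 mA.

I ≈ 0.198 mA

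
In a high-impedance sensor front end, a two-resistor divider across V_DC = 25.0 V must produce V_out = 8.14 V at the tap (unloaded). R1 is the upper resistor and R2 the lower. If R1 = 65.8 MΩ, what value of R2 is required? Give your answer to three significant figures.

R2 ≈ 31.8 MΩ

The divider ratio is R2/(R1+R2) = 8.14/25.0 = 0.3256.
R2 = R1 · 0.3256/(1 − 0.3256) = 31.77 MΩ.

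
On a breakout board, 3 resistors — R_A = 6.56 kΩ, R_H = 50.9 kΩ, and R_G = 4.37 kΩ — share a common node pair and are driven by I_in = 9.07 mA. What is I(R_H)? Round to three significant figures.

I ≈ 0.444 mA

Total conductance ΣG = 1/6.56 + 1/50.9 + 1/4.37 = 0.4009 (units of 1/kΩ).
Current divider: I(R_H) = I_in · G_k/ΣG = 9.07 × (0.01965/0.4009) = 9.07 × 0.04900 = 0.4445 mA.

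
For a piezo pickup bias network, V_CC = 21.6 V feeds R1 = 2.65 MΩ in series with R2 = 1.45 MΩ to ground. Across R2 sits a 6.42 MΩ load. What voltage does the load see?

The load sits in parallel with R2, giving an effective lower resistance R2' = R2·R_L/(R2+R_L) = 1.183 MΩ.
Then V_out = V_CC · R2'/(R1 + R2') = 21.6 × 1.183/3.833 = 6.666 V.

V_out ≈ 6.67 V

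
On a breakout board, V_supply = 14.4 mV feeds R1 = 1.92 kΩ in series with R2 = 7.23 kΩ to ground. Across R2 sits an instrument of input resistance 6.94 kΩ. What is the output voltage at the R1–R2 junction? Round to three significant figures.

R2 ‖ R_L = (7.23 × 6.94)/(7.23 + 6.94) = 3.541 kΩ.
Now apply the divider: V_out = 14.4 × 0.6484 = 9.337 mV.

V_out ≈ 9.34 mV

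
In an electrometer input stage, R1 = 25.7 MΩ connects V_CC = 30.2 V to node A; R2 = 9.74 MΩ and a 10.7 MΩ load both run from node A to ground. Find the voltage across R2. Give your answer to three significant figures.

V_out ≈ 5.00 V

R2 ‖ R_L = (9.74 × 10.7)/(9.74 + 10.7) = 5.099 MΩ.
Now apply the divider: V_out = 30.2 × 0.1655 = 5.000 V.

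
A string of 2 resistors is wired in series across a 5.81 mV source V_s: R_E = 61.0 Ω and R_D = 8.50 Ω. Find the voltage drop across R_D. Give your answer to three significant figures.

V ≈ 0.711 mV

Total series resistance ΣR = 61.0 + 8.50 = 69.50 Ω.
Voltage divider: V = V_s · (8.500 / 69.50) = 5.81 × 0.1223 = 0.7106 mV.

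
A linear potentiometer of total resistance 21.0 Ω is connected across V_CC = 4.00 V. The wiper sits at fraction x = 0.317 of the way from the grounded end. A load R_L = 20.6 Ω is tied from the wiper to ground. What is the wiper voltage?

V_out ≈ 1.04 V

Lower segment x·R_p = 6.657 Ω; upper segment (1−x)·R_p = 14.34 Ω.
Lower segment in parallel with the load: 6.657 ‖ 20.6 = 5.031 Ω.
V_out = 4.00 × 5.031/(14.34 + 5.031) = 1.039 V.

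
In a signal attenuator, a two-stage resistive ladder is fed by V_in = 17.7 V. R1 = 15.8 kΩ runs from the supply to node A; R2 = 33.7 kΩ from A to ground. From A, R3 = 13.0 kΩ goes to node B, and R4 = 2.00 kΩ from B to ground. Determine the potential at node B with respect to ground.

Node A sees R2 in parallel with the series input of stage 2, R3 + R4 = 15.00 kΩ.
Effective lower resistance at A: R2 ‖ 15.00 = 10.38 kΩ.
First divider: V_A = V_in · 10.38/(15.8 + 10.38) = 7.018 V.
Stage 2 is unloaded, so V_B = V_A · R4/(R3+R4) = 7.018 × 2.00/15.00 = 0.9357 V.

V_B ≈ 0.936 V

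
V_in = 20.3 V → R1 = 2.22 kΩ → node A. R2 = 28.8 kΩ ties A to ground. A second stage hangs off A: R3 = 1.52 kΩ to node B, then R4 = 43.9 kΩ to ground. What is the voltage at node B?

V_B ≈ 17.4 V

Node A sees R2 in parallel with the series input of stage 2, R3 + R4 = 45.42 kΩ.
R2 ‖ (R3+R4) = 17.62 kΩ.
First divider: V_A = V_in · 17.62/(2.22 + 17.62) = 18.03 V.
V_B = V_A × 0.9665 = 17.43 V.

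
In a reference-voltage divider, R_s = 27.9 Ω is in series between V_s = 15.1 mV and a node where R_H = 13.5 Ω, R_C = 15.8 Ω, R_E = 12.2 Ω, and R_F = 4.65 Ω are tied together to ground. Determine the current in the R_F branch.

I ≈ 0.248 mA

Combine the parallel branches: R_p = (1/13.5 + 1/15.8 + 1/12.2 + 1/4.65)⁻¹ = 2.302 Ω.
V_A by voltage divider: V_A = 15.1 × 2.302/(27.9 + 2.302) = 1.151 mV.
I(R_F) = V_A / R_F = 1.151/4.65 = 0.2475 mA.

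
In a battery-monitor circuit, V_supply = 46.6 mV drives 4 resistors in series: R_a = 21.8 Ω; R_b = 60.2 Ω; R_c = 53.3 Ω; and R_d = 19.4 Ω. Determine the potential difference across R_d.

V ≈ 5.84 mV

Total series resistance ΣR = 21.8 + 60.2 + 53.3 + 19.4 = 154.7 Ω.
Voltage divider: V = V_supply · (19.40 / 154.7) = 46.6 × 0.1254 = 5.844 mV.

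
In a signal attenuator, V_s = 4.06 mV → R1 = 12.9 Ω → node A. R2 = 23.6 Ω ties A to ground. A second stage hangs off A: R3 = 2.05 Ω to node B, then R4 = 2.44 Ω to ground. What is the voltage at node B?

V_B ≈ 0.499 mV

Node A sees R2 in parallel with the series input of stage 2, R3 + R4 = 4.490 Ω.
Effective lower resistance at A: R2 ‖ 4.490 = 3.772 Ω.
V_A = 4.06 × 3.772/(12.9 + 3.772) = 0.9186 mV.
V_B = V_A × 0.5434 = 0.4992 mV.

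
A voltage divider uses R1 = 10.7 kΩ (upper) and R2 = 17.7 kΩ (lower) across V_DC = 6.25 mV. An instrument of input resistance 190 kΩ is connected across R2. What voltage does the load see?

V_out ≈ 3.76 mV

First combine the lower leg with the load: R2 ‖ R_L = 16.19 kΩ.
Then V_out = V_DC · R2'/(R1 + R2') = 6.25 × 16.19/26.89 = 3.763 mV.
(Unloaded it would be 3.90 mV; the load pulls it down.)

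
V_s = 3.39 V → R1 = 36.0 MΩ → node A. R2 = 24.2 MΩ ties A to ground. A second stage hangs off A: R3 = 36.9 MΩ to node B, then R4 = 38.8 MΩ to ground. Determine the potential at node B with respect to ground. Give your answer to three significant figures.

V_B ≈ 0.586 V

Node A sees R2 in parallel with the series input of stage 2, R3 + R4 = 75.70 MΩ.
Effective lower resistance at A: R2 ‖ 75.70 = 18.34 MΩ.
V_A = 3.39 × 18.34/(36.0 + 18.34) = 1.144 V.
Then the unloaded second divider: V_B = V_A × R4/(R3+R4) = 1.144 × 0.5125 = 0.5864 V.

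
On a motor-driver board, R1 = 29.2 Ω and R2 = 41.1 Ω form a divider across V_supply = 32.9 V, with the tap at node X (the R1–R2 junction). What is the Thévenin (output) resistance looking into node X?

With V_supply suppressed (replaced by a short), R_th = R1 ‖ R2 = (29.20 × 41.1)/(29.20 + 41.1) = 17.07 Ω.

R_th ≈ 17.1 Ω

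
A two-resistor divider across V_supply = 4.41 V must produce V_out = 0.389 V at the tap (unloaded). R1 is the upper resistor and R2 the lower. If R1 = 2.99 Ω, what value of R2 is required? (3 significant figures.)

The divider ratio is R2/(R1+R2) = 0.389/4.41 = 0.08821.
Rearranging, R2 = R1·k/(1−k) = 2.99 × 0.09674 = 0.2893 Ω.

R2 ≈ 0.289 Ω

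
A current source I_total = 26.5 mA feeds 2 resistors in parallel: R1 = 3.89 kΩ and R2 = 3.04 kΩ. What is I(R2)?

With just two branches, the current splits inversely with resistance.
I(R2) = 26.5 × 3.89/(3.89 + 3.04) = 26.5 × 0.5613 = 14.88 mA.

I ≈ 14.9 mA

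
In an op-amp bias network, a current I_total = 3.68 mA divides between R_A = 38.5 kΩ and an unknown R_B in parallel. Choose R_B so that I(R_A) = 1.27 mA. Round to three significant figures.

R_B ≈ 20.3 kΩ

In a two-way split, I_A/I_total = R_B/(R_A + R_B).
With f = 0.3451, R_B = R_A · f/(1−f) = 38.5 × 0.5270 = 20.29 kΩ.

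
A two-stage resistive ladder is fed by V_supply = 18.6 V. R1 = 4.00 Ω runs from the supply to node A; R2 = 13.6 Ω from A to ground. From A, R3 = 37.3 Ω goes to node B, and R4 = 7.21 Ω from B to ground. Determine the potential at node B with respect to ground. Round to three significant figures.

V_B ≈ 2.18 V

Node A sees R2 in parallel with the series input of stage 2, R3 + R4 = 44.51 Ω.
Effective lower resistance at A: R2 ‖ 44.51 = 10.42 Ω.
So V_A = 18.6 × 0.7226 = 13.44 V.
Stage 2 is unloaded, so V_B = V_A · R4/(R3+R4) = 13.44 × 7.21/44.51 = 2.177 V.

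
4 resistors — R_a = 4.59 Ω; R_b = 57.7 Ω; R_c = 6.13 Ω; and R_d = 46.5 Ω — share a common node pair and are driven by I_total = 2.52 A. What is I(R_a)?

I ≈ 1.31 A

ΣG = 1/4.59 + 1/57.7 + 1/6.13 + 1/46.5 = 0.4198.
Current divider: I(R_a) = I_total · G_k/ΣG = 2.52 × (0.2179/0.4198) = 2.52 × 0.5189 = 1.308 A.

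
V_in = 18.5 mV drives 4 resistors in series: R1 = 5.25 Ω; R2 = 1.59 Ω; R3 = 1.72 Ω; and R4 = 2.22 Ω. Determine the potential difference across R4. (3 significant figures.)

ΣR = 5.25 + 1.59 + 1.72 + 2.22 = 10.78 Ω.
Voltage divider: V = V_in · (2.220 / 10.78) = 18.5 × 0.2059 = 3.810 mV.

V ≈ 3.81 mV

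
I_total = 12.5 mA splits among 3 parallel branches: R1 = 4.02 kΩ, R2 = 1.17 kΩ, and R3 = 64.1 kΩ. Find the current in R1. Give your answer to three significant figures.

ΣG = 1/4.02 + 1/1.17 + 1/64.1 = 1.119.
Current divider: I(R1) = I_total · G_k/ΣG = 12.5 × (0.2488/1.119) = 12.5 × 0.2223 = 2.779 mA.

I ≈ 2.78 mA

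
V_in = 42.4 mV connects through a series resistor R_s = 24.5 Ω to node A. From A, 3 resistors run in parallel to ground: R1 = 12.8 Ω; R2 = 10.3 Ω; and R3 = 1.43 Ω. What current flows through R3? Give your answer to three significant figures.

Parallel bank: R_p = 1/(1/12.8 + 1/10.3 + 1/1.43) = 1.143 Ω.
Node voltage V_A = V_in · R_p/(R_s + R_p) = 42.4 × 0.04459 = 1.891 mV.
I(R3) = V_A / R3 = 1.891/1.43 = 1.322 mA.
(Check via current divider: I_total = 1.653 mA; share G_k/ΣG = 0.7996 → same result.)

I ≈ 1.32 mA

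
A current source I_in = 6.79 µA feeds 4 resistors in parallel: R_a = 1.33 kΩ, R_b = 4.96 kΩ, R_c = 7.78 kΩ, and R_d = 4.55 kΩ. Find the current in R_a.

Total conductance ΣG = 1/1.33 + 1/4.96 + 1/7.78 + 1/4.55 = 1.302 (units of 1/kΩ).
Current divider: I(R_a) = I_in · G_k/ΣG = 6.79 × (0.7519/1.302) = 6.79 × 0.5776 = 3.922 µA.

I ≈ 3.92 µA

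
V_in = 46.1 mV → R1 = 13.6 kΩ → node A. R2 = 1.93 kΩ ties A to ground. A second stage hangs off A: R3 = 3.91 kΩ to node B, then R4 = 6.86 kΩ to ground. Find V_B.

Looking into the second stage from A: R3 + R4 = 10.77 kΩ appears in parallel with R2.
R2 ‖ (R3+R4) = 1.637 kΩ.
V_A = 46.1 × 1.637/(13.6 + 1.637) = 4.952 mV.
Then the unloaded second divider: V_B = V_A × R4/(R3+R4) = 4.952 × 0.6370 = 3.154 mV.

V_B ≈ 3.15 mV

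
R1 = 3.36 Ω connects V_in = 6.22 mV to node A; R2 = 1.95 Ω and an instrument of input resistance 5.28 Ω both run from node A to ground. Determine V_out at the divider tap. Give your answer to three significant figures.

V_out ≈ 1.85 mV

First combine the lower leg with the load: R2 ‖ R_L = 1.424 Ω.
Voltage divider with the loaded lower leg: V_out = 6.22 × 1.424/(3.36 + 1.424) = 6.22 × 0.2977 = 1.851 mV.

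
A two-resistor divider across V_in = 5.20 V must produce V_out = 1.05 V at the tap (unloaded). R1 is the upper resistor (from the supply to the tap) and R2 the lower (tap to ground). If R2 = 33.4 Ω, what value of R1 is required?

R1 ≈ 132 Ω

V_out/V_in = R2/(R1+R2) = 0.2019.
R1 = R2·(1/k − 1) = 33.4 × 3.952 = 132.0 Ω.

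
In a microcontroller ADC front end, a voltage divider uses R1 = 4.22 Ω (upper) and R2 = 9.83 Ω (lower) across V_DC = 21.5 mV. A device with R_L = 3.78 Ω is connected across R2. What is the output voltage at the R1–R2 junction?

V_out ≈ 8.45 mV

R2 ‖ R_L = (9.83 × 3.78)/(9.83 + 3.78) = 2.730 Ω.
Now apply the divider: V_out = 21.5 × 0.3928 = 8.446 mV.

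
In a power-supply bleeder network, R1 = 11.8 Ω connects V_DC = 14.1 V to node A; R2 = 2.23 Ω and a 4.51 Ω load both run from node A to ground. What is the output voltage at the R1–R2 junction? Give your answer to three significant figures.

V_out ≈ 1.58 V

R2 ‖ R_L = (2.23 × 4.51)/(2.23 + 4.51) = 1.492 Ω.
Then V_out = V_DC · R2'/(R1 + R2') = 14.1 × 1.492/13.29 = 1.583 V.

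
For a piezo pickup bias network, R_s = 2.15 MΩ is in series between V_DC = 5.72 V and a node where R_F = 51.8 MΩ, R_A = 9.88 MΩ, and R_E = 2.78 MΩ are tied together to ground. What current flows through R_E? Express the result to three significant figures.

Combine the parallel branches: R_p = (1/51.8 + 1/9.88 + 1/2.78)⁻¹ = 2.082 MΩ.
V_A = 5.72 × 2.082/4.232 = 2.814 V.
Branch current I = V_A/R_E = 2.814/2.78 = 1.012 µA.

I ≈ 1.01 µA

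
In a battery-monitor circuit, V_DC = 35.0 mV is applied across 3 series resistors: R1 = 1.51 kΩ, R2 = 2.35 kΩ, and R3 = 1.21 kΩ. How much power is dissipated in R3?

P ≈ 57.7 nW

Series current I = V_DC/ΣR = 35.0/5.070 = 6.903 µA.
P(R3) = I²·R3 = (6.903)² × 1.21 = 57.66 nW.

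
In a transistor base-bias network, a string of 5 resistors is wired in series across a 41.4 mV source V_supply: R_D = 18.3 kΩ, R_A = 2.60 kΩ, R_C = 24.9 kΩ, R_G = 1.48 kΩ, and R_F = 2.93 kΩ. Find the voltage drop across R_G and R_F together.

Series total: ΣR = 18.3 + 2.60 + 24.9 + 1.48 + 2.93 = 50.21 kΩ.
R_{R_G..R_F} = 1.48 + 2.93 = 4.410 kΩ.
Voltage divider: V = V_supply · (4.410 / 50.21) = 41.4 × 0.08783 = 3.636 mV.

V ≈ 3.64 mV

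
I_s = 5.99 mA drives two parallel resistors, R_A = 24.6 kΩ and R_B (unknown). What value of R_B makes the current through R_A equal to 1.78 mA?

R_B ≈ 10.4 kΩ

In a two-way split, I_A/I_s = R_B/(R_A + R_B).
With f = 0.2972, R_B = R_A · f/(1−f) = 24.6 × 0.4228 = 10.40 kΩ.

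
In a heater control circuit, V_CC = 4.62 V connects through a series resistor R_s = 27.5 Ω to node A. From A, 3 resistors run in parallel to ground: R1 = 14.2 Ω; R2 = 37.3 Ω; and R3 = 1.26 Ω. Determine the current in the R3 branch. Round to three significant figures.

I ≈ 0.144 A

Parallel bank: R_p = 1/(1/14.2 + 1/37.3 + 1/1.26) = 1.122 Ω.
V_A = 4.62 × 1.122/28.62 = 0.1812 V.
I(R3) = V_A / R3 = 0.1812/1.26 = 0.1438 A.
(Check via current divider: I_total = 0.1614 A; share G_k/ΣG = 0.8909 → same result.)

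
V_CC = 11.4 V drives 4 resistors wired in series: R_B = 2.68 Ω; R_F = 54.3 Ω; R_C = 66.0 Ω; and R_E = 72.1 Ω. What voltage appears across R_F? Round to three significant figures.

V ≈ 3.17 V

Series total: ΣR = 2.68 + 54.3 + 66.0 + 72.1 = 195.1 Ω.
Voltage divider: V = V_CC · (54.30 / 195.1) = 11.4 × 0.2783 = 3.173 V.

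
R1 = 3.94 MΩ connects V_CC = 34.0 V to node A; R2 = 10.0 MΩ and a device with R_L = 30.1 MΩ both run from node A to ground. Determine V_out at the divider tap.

R2 ‖ R_L = (10.0 × 30.1)/(10.0 + 30.1) = 7.506 MΩ.
Voltage divider with the loaded lower leg: V_out = 34.0 × 7.506/(3.94 + 7.506) = 34.0 × 0.6558 = 22.30 V.

V_out ≈ 22.3 V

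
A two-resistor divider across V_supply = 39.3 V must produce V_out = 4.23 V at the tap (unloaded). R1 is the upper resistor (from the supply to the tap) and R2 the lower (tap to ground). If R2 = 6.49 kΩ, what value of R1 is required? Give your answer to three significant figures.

R1 ≈ 53.8 kΩ

The divider ratio is R2/(R1+R2) = 4.23/39.3 = 0.1076.
Rearranging, R1 = R2·(1−k)/k = 6.49 × 8.291 = 53.81 kΩ.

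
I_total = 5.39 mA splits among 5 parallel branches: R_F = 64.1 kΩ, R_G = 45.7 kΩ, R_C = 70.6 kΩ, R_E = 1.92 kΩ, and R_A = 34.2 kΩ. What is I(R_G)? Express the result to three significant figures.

Total conductance ΣG = 1/64.1 + 1/45.7 + 1/70.6 + 1/1.92 + 1/34.2 = 0.6017 (units of 1/kΩ).
R_G takes the fraction G_k/ΣG = 0.02188/0.6017 = 0.03637, so I = 5.39 × 0.03637 = 0.1960 mA.

I ≈ 0.196 mA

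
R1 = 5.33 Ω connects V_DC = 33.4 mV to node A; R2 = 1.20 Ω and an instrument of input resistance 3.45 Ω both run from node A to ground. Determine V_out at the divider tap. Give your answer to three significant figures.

First combine the lower leg with the load: R2 ‖ R_L = 0.8903 Ω.
Voltage divider with the loaded lower leg: V_out = 33.4 × 0.8903/(5.33 + 0.8903) = 33.4 × 0.1431 = 4.781 mV.

V_out ≈ 4.78 mV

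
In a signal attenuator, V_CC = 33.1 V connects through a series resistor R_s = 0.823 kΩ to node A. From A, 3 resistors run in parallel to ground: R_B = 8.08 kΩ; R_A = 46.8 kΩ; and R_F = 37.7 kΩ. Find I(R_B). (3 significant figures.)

Combine the parallel branches: R_p = (1/8.08 + 1/46.8 + 1/37.7)⁻¹ = 5.826 kΩ.
V_A by voltage divider: V_A = 33.1 × 5.826/(0.823 + 5.826) = 29.00 V.
Branch current I = V_A/R_B = 29.00/8.08 = 3.589 mA.

I ≈ 3.59 mA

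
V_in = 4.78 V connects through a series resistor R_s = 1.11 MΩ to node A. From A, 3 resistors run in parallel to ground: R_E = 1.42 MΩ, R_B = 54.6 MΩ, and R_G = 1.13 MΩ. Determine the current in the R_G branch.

I ≈ 1.52 µA

Equivalent of the parallel group: R_p = 0.6221 MΩ.
V_A = 4.78 × 0.6221/1.732 = 1.717 V.
Branch current I = V_A/R_G = 1.717/1.13 = 1.519 µA.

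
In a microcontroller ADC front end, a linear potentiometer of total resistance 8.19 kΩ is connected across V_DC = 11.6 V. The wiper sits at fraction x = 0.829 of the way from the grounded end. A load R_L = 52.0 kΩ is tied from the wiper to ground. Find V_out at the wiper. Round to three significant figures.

Split the track: R_lower = x·R_p = 6.790 kΩ, R_upper = (1−x)·R_p = 1.400 kΩ.
Lower segment in parallel with the load: 6.790 ‖ 52.0 = 6.005 kΩ.
Then V_out = V_DC · 6.005/(1.400 + 6.005) = 9.406 V.
(Unloaded: V_out = x·V_DC = 9.62 V.)

V_out ≈ 9.41 V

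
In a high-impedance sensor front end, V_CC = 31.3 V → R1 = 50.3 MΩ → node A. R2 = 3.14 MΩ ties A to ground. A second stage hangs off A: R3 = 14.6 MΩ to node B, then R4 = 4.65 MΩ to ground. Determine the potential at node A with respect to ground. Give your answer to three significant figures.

Node A sees R2 in parallel with the series input of stage 2, R3 + R4 = 19.25 MΩ.
Effective lower resistance at A: R2 ‖ 19.25 = 2.700 MΩ.
V_A = 31.3 × 2.700/(50.3 + 2.700) = 1.594 V.

V_A ≈ 1.59 V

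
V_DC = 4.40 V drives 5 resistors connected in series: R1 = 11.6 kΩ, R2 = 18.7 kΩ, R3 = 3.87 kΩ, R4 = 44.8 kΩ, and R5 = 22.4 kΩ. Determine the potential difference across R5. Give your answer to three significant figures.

Series total: ΣR = 11.6 + 18.7 + 3.87 + 44.8 + 22.4 = 101.4 kΩ.
Voltage divider: V = V_DC · (22.40 / 101.4) = 4.40 × 0.2210 = 0.9723 V.

V ≈ 0.972 V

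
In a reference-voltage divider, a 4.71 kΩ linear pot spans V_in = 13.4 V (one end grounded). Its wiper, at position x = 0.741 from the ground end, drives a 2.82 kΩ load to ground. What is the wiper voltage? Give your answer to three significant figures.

Lower segment x·R_p = 3.490 kΩ; upper segment (1−x)·R_p = 1.220 kΩ.
(x·R_p) ‖ R_L = 1.560 kΩ.
Then V_out = V_in · 1.560/(1.220 + 1.560) = 7.519 V.

V_out ≈ 7.52 V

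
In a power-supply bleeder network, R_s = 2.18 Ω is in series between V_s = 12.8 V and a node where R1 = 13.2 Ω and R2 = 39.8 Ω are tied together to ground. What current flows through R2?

I ≈ 0.264 A

Combine the parallel branches: R_p = (1/13.2 + 1/39.8)⁻¹ = 9.912 Ω.
V_A by voltage divider: V_A = 12.8 × 9.912/(2.18 + 9.912) = 10.49 V.
I(R2) = V_A / R2 = 10.49/39.8 = 0.2636 A.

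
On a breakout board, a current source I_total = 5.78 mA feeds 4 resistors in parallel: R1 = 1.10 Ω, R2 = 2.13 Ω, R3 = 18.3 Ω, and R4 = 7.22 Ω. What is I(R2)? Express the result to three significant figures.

I ≈ 1.73 mA

ΣG = 1/1.10 + 1/2.13 + 1/18.3 + 1/7.22 = 1.572.
Current divider: I(R2) = I_total · G_k/ΣG = 5.78 × (0.4695/1.572) = 5.78 × 0.2987 = 1.727 mA.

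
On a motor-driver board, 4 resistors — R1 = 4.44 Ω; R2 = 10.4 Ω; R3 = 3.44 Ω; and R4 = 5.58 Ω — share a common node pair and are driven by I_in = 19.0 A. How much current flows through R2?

Conductances: ΣG = 1/4.44 + 1/10.4 + 1/3.44 + 1/5.58 = 0.7913 (1/Ω).
Current divider: I(R2) = I_in · G_k/ΣG = 19.0 × (0.09615/0.7913) = 19.0 × 0.1215 = 2.309 A.

I ≈ 2.31 A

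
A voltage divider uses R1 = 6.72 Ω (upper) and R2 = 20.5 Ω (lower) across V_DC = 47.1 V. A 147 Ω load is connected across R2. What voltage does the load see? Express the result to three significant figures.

First combine the lower leg with the load: R2 ‖ R_L = 17.99 Ω.
Then V_out = V_DC · R2'/(R1 + R2') = 47.1 × 17.99/24.71 = 34.29 V.
(Unloaded it would be 35.5 V; the load pulls it down.)

V_out ≈ 34.3 V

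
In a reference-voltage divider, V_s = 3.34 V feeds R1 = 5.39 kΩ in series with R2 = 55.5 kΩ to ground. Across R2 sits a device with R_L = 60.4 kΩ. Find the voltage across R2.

First combine the lower leg with the load: R2 ‖ R_L = 28.92 kΩ.
Then V_out = V_s · R2'/(R1 + R2') = 3.34 × 28.92/34.31 = 2.815 V.

V_out ≈ 2.82 V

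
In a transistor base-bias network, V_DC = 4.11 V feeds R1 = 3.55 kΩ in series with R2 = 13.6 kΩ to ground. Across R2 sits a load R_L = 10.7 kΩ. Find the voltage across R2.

V_out ≈ 2.58 V

First combine the lower leg with the load: R2 ‖ R_L = 5.988 kΩ.
Voltage divider with the loaded lower leg: V_out = 4.11 × 5.988/(3.55 + 5.988) = 4.11 × 0.6278 = 2.580 V.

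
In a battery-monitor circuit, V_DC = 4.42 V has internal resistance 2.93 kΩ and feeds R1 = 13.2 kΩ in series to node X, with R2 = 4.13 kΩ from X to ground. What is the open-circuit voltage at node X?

R1' = 2.93 + 13.2 = 16.13 kΩ (source resistance + R1).
Open-circuit (no load on X): V_th = V_DC · R2/(R1' + R2) = 4.42 × 4.13/(16.13 + 4.13) = 0.9010 V.

V_th ≈ 0.901 V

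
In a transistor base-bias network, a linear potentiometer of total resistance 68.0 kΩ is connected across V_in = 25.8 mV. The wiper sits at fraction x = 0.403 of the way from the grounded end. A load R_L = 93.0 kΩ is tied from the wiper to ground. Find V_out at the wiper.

V_out ≈ 8.84 mV

Split the track: R_lower = x·R_p = 27.40 kΩ, R_upper = (1−x)·R_p = 40.60 kΩ.
Lower segment in parallel with the load: 27.40 ‖ 93.0 = 21.17 kΩ.
V_out = 25.8 × 21.17/(40.60 + 21.17) = 8.842 mV.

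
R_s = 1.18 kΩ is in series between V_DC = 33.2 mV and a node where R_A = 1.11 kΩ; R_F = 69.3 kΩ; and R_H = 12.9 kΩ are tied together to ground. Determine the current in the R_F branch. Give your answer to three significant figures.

Combine the parallel branches: R_p = (1/1.11 + 1/69.3 + 1/12.9)⁻¹ = 1.007 kΩ.
V_A by voltage divider: V_A = 33.2 × 1.007/(1.18 + 1.007) = 15.29 mV.
I(R_F) = V_A / R_F = 15.29/69.3 = 0.2206 µA.

I ≈ 0.221 µA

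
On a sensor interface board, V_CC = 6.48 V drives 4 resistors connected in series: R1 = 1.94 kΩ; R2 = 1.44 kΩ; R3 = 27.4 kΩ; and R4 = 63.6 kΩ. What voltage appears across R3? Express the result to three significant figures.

Series total: ΣR = 1.94 + 1.44 + 27.4 + 63.6 = 94.38 kΩ.
Voltage divider: V = V_CC · (27.40 / 94.38) = 6.48 × 0.2903 = 1.881 V.

V ≈ 1.88 V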